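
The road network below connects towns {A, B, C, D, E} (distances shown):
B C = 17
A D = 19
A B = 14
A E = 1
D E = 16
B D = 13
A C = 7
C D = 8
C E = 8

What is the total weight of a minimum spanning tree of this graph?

29

Grow the tree from D using Prim:
Step 1: cheapest edge leaving the tree is C D (8); add C.
Step 2: cheapest edge leaving the tree is A C (7); add A.
Step 3: cheapest edge leaving the tree is A E (1); add E.
Step 4: cheapest edge leaving the tree is B D (13); add B.
MST edges: C D, A C, A E, B D; total weight 8+7+1+13 = 29.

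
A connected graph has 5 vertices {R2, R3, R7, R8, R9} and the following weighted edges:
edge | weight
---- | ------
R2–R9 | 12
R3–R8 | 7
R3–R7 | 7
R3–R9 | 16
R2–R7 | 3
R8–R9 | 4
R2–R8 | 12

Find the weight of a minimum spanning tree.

Sort edges by weight, then run Kruskal:
R2–R7 (3): add. Components now {R3} {R8} {R2,R7} {R9}
R8–R9 (4): add. Components now {R3} {R8,R9} {R2,R7}
R3–R7 (7): add. Components now {R2,R3,R7} {R8,R9}
R3–R8 (7): add. Components now {R2,R3,R7,R8,R9}
MST edges: R2–R7, R8–R9, R3–R7, R3–R8; total weight 3+4+7+7 = 21.

21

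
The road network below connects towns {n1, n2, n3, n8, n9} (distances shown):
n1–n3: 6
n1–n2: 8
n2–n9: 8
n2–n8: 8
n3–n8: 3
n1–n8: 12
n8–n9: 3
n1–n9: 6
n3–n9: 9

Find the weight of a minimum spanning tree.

20

Prim, starting at n9.
Step 1: frontier [n8–n9 3, n1–n9 6, n2–n9 8, n3–n9 9] → take n8–n9 (3); add n8.
Step 2: frontier [n3–n8 3, n2–n8 8, n1–n8 12, n1–n9 6, n2–n9 8, n3–n9 9] → take n3–n8 (3); add n3.
Step 3: frontier [n1–n3 6, n2–n8 8, n1–n8 12, n1–n9 6, n2–n9 8] → take n1–n3 (6); add n1.
Step 4: frontier [n1–n2 8, n2–n8 8, n2–n9 8] → take n1–n2 (8); add n2.
MST edges: n8–n9, n3–n8, n1–n3, n1–n2; total weight 3+3+6+8 = 20.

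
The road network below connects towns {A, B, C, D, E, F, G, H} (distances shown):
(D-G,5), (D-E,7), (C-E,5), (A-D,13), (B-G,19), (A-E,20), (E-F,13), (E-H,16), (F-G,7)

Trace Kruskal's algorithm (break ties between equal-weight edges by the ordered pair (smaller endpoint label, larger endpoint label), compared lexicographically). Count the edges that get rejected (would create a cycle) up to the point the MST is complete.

1

Kruskal: consider edges lightest-first.
C-E (5): add — endpoints in different components.
D-G (5): add — endpoints in different components.
D-E (7): add — endpoints in different components.
F-G (7): add — endpoints in different components.
A-D (13): add — endpoints in different components.
E-F (13): skip — E and F already connected.
E-H (16): add — endpoints in different components.
B-G (19): add — endpoints in different components.
Edges rejected before the tree was complete: 1.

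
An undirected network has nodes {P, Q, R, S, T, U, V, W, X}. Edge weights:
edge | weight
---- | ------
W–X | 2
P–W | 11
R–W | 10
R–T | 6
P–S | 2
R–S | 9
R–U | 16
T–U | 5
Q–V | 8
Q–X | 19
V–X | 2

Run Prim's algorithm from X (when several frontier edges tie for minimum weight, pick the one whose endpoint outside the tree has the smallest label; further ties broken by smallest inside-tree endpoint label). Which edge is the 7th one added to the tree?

Grow the tree from X using Prim:
Step 1: cheapest edge leaving the tree is V–X (2); add V.
Step 2: cheapest edge leaving the tree is W–X (2); add W.
Step 3: cheapest edge leaving the tree is Q–V (8); add Q.
Step 4: cheapest edge leaving the tree is R–W (10); add R.
Step 5: cheapest edge leaving the tree is R–T (6); add T.
Step 6: cheapest edge leaving the tree is T–U (5); add U.
Step 7: cheapest edge leaving the tree is R–S (9); add S.
Step 8: cheapest edge leaving the tree is P–S (2); add P.
The 7th edge added is R–S.

R-S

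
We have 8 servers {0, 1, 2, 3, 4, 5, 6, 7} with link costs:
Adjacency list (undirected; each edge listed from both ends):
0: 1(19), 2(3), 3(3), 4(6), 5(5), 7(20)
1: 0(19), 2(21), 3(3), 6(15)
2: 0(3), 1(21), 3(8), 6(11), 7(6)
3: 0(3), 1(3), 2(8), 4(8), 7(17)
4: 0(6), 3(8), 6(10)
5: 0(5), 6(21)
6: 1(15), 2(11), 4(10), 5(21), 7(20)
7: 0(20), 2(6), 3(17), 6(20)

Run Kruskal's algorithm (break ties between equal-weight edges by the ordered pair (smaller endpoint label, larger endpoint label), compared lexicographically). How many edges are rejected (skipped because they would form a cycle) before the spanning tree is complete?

Sort edges by weight, then run Kruskal:
0 2 (3): add — endpoints in different components.
0 3 (3): add — endpoints in different components.
1 3 (3): add — endpoints in different components.
0 5 (5): add — endpoints in different components.
0 4 (6): add — endpoints in different components.
2 7 (6): add — endpoints in different components.
2 3 (8): skip — 2 and 3 already connected.
3 4 (8): skip — 3 and 4 already connected.
4 6 (10): add — endpoints in different components.
Edges rejected before the tree was complete: 2.

2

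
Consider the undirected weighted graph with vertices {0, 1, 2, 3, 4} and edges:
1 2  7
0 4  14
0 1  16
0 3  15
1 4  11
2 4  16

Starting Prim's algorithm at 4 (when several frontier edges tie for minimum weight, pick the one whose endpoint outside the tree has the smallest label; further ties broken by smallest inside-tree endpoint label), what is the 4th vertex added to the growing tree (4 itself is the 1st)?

0

Prim's algorithm from 4:
Step 1: frontier [1 4 11, 0 4 14, 2 4 16] → take 1 4 (11); add 1.
Step 2: frontier [1 2 7, 0 1 16, 0 4 14, 2 4 16] → take 1 2 (7); add 2.
Step 3: frontier [0 1 16, 0 4 14] → take 0 4 (14); add 0.
Step 4: frontier [0 3 15] → take 0 3 (15); add 3.
Vertex order: 4, 1, 2, 0, 3. The 4th vertex is 0.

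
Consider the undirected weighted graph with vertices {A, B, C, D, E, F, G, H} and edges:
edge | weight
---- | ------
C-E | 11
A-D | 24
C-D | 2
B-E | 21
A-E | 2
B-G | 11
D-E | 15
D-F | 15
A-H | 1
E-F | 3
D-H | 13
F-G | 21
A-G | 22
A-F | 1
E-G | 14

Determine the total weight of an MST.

42

Kruskal: consider edges lightest-first.
A-F (1): add — endpoints in different components.
A-H (1): add — endpoints in different components.
A-E (2): add — endpoints in different components.
C-D (2): add — endpoints in different components.
E-F (3): skip — E and F already connected.
B-G (11): add — endpoints in different components.
C-E (11): add — endpoints in different components.
D-H (13): skip — D and H already connected.
E-G (14): add — endpoints in different components.
MST edges: A-F, A-H, A-E, C-D, B-G, C-E, E-G; total weight 1+1+2+2+11+11+14 = 42.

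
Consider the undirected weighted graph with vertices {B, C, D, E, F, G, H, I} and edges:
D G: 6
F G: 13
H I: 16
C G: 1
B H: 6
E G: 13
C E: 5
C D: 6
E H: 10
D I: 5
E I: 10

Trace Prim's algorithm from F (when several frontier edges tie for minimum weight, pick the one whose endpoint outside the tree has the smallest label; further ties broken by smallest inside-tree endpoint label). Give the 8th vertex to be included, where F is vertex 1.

Prim, starting at F.
Step 1: cheapest edge leaving the tree is F G (13); add G.
Step 2: cheapest edge leaving the tree is C G (1); add C.
Step 3: cheapest edge leaving the tree is C E (5); add E.
Step 4: cheapest edge leaving the tree is C D (6); add D.
Step 5: cheapest edge leaving the tree is D I (5); add I.
Step 6: cheapest edge leaving the tree is E H (10); add H.
Step 7: cheapest edge leaving the tree is B H (6); add B.
Vertex order: F, G, C, E, D, I, H, B. The 8th vertex is B.

B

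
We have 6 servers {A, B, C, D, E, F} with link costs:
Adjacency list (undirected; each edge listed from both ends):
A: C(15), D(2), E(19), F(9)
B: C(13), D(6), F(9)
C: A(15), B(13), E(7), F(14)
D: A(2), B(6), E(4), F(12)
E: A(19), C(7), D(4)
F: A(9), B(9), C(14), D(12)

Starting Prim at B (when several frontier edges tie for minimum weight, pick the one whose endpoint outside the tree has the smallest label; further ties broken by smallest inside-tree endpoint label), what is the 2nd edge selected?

A-D

Prim, starting at B.
Step 1: frontier [B-D 6, B-F 9, B-C 13] → take B-D (6); add D.
Step 2: frontier [B-F 9, B-C 13, A-D 2, D-E 4, D-F 12] → take A-D (2); add A.
Step 3: frontier [A-F 9, A-C 15, A-E 19, B-F 9, B-C 13, D-E 4, D-F 12] → take D-E (4); add E.
Step 4: frontier [A-F 9, A-C 15, B-F 9, B-C 13, D-F 12, C-E 7] → take C-E (7); add C.
Step 5: frontier [A-F 9, B-F 9, C-F 14, D-F 12] → take A-F (9); add F.
The 2nd edge added is A-D.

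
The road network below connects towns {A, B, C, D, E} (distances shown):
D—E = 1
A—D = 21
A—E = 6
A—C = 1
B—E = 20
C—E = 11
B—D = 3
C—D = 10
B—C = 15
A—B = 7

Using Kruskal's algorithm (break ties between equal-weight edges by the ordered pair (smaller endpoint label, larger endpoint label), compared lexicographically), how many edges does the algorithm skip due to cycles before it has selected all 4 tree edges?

Kruskal's algorithm — process edges by increasing weight (ties by edge label):
A—C (1): add — endpoints in different components.
D—E (1): add — endpoints in different components.
B—D (3): add — endpoints in different components.
A—E (6): add — endpoints in different components.
Edges rejected before the tree was complete: 0.

0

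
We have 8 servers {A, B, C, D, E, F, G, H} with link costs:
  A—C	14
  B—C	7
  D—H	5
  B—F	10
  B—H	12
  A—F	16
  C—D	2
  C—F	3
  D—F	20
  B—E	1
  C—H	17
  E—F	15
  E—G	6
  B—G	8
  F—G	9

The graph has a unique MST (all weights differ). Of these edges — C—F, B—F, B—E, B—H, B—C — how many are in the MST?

Sort edges by weight, then run Kruskal:
B—E (1): add — endpoints in different components.
C—D (2): add — endpoints in different components.
C—F (3): add — endpoints in different components.
D—H (5): add — endpoints in different components.
E—G (6): add — endpoints in different components.
B—C (7): add — endpoints in different components.
B—G (8): skip — B and G already connected.
F—G (9): skip — F and G already connected.
B—F (10): skip — B and F already connected.
B—H (12): skip — B and H already connected.
A—C (14): add — endpoints in different components.
MST edge set: {B—E, C—D, C—F, D—H, E—G, B—C, A—C}.
Of the listed edges, {C—F, B—E, B—C} are in the MST → 3.

3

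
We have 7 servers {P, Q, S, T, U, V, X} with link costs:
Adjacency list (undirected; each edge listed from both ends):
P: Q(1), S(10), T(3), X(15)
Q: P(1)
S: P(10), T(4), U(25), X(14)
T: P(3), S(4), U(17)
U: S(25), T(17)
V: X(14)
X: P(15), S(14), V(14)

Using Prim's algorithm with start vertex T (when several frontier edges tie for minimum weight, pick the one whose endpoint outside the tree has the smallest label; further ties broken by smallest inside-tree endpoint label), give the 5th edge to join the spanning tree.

V-X

Grow the tree from T using Prim:
Step 1: cheapest edge leaving the tree is P—T (3); add P.
Step 2: cheapest edge leaving the tree is P—Q (1); add Q.
Step 3: cheapest edge leaving the tree is S—T (4); add S.
Step 4: cheapest edge leaving the tree is S—X (14); add X.
Step 5: cheapest edge leaving the tree is V—X (14); add V.
Step 6: cheapest edge leaving the tree is T—U (17); add U.
The 5th edge added is V—X.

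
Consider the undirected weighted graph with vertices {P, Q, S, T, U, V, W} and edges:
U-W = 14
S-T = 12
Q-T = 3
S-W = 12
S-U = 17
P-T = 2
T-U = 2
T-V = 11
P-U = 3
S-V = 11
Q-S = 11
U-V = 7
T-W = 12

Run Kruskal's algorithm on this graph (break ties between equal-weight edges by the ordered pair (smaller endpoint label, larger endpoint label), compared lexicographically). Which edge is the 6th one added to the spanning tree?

S-W

Kruskal's algorithm — process edges by increasing weight (ties by edge label):
P-T (2): add. Components now {S} {U} {Q} {P,T} {V} {W}
T-U (2): add. Components now {S} {P,T,U} {Q} {V} {W}
P-U (3): skip — U and P already connected.
Q-T (3): add. Components now {S} {P,Q,T,U} {V} {W}
U-V (7): add. Components now {S} {P,Q,T,U,V} {W}
Q-S (11): add. Components now {P,Q,S,T,U,V} {W}
S-V (11): skip — S and V already connected.
T-V (11): skip — T and V already connected.
S-T (12): skip — S and T already connected.
S-W (12): add. Components now {P,Q,S,T,U,V,W}
The 6th edge added is S-W.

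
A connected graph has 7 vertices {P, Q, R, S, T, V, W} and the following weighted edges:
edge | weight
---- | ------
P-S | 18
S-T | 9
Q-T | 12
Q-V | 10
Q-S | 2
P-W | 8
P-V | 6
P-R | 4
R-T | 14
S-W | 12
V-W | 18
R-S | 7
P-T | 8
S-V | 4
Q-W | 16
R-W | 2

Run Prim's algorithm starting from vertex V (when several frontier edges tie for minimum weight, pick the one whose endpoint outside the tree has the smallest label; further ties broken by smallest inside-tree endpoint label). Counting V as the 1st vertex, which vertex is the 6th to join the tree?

Prim, starting at V.
Step 1: cheapest edge leaving the tree is S-V (4); add S.
Step 2: cheapest edge leaving the tree is Q-S (2); add Q.
Step 3: cheapest edge leaving the tree is P-V (6); add P.
Step 4: cheapest edge leaving the tree is P-R (4); add R.
Step 5: cheapest edge leaving the tree is R-W (2); add W.
Step 6: cheapest edge leaving the tree is P-T (8); add T.
Vertex order: V, S, Q, P, R, W, T. The 6th vertex is W.

W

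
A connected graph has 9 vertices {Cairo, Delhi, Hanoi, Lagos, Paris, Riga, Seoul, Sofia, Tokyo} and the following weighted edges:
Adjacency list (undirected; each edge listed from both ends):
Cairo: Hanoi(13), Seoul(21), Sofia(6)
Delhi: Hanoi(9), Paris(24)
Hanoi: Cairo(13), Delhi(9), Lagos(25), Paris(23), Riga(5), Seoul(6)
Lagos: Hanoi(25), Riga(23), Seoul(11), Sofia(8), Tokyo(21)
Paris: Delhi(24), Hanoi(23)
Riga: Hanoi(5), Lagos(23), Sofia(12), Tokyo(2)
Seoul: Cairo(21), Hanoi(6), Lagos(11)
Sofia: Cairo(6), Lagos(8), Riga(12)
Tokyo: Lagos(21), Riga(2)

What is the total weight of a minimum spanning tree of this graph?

70

Kruskal: consider edges lightest-first.
Riga–Tokyo (2): add — endpoints in different components.
Hanoi–Riga (5): add — endpoints in different components.
Cairo–Sofia (6): add — endpoints in different components.
Hanoi–Seoul (6): add — endpoints in different components.
Lagos–Sofia (8): add — endpoints in different components.
Delhi–Hanoi (9): add — endpoints in different components.
Lagos–Seoul (11): add — endpoints in different components.
Riga–Sofia (12): skip — Riga and Sofia already connected.
Cairo–Hanoi (13): skip — Hanoi and Cairo already connected.
Cairo–Seoul (21): skip — Seoul and Cairo already connected.
Lagos–Tokyo (21): skip — Tokyo and Lagos already connected.
Hanoi–Paris (23): add — endpoints in different components.
MST edges: Riga–Tokyo, Hanoi–Riga, Cairo–Sofia, Hanoi–Seoul, Lagos–Sofia, Delhi–Hanoi, Lagos–Seoul, Hanoi–Paris; total weight 2+5+6+6+8+9+11+23 = 70.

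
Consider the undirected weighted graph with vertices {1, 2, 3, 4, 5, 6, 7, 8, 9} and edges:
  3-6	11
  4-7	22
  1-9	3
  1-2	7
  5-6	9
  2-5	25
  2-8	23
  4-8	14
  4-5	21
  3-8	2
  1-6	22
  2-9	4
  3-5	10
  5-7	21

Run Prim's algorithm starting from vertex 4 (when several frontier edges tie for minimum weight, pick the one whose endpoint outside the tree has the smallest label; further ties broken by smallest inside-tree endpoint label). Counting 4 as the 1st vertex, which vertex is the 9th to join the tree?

2

Prim, starting at 4.
Step 1: frontier [4-8 14, 4-5 21, 4-7 22] → take 4-8 (14); add 8.
Step 2: frontier [4-5 21, 4-7 22, 3-8 2, 2-8 23] → take 3-8 (2); add 3.
Step 3: frontier [3-5 10, 3-6 11, 4-5 21, 4-7 22, 2-8 23] → take 3-5 (10); add 5.
Step 4: frontier [3-6 11, 4-7 22, 5-6 9, 5-7 21, 2-5 25, 2-8 23] → take 5-6 (9); add 6.
Step 5: frontier [4-7 22, 5-7 21, 2-5 25, 1-6 22, 2-8 23] → take 5-7 (21); add 7.
Step 6: frontier [2-5 25, 1-6 22, 2-8 23] → take 1-6 (22); add 1.
Step 7: frontier [1-9 3, 1-2 7, 2-5 25, 2-8 23] → take 1-9 (3); add 9.
Step 8: frontier [1-2 7, 2-5 25, 2-8 23, 2-9 4] → take 2-9 (4); add 2.
Vertex order: 4, 8, 3, 5, 6, 7, 1, 9, 2. The 9th vertex is 2.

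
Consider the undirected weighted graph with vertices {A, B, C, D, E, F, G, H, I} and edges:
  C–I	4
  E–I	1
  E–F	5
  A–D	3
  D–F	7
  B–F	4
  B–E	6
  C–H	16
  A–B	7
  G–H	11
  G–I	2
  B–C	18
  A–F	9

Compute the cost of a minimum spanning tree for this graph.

37

Grow the tree from B using Prim:
Step 1: cheapest edge leaving the tree is B–F (4); add F.
Step 2: cheapest edge leaving the tree is E–F (5); add E.
Step 3: cheapest edge leaving the tree is E–I (1); add I.
Step 4: cheapest edge leaving the tree is G–I (2); add G.
Step 5: cheapest edge leaving the tree is C–I (4); add C.
Step 6: cheapest edge leaving the tree is A–B (7); add A.
Step 7: cheapest edge leaving the tree is A–D (3); add D.
Step 8: cheapest edge leaving the tree is G–H (11); add H.
MST edges: B–F, E–F, E–I, G–I, C–I, A–B, A–D, G–H; total weight 4+5+1+2+4+7+3+11 = 37.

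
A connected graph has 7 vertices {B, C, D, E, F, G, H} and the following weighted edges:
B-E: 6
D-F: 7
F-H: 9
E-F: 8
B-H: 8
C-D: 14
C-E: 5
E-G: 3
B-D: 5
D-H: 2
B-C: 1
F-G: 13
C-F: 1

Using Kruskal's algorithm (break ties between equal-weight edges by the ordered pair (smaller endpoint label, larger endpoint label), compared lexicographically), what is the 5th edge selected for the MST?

B-D

Sort edges by weight, then run Kruskal:
B-C (1): add. Components now {B,C} {D} {E} {F} {G} {H}
C-F (1): add. Components now {B,C,F} {D} {E} {G} {H}
D-H (2): add. Components now {B,C,F} {D,H} {E} {G}
E-G (3): add. Components now {B,C,F} {D,H} {E,G}
B-D (5): add. Components now {B,C,D,F,H} {E,G}
C-E (5): add. Components now {B,C,D,E,F,G,H}
The 5th edge added is B-D.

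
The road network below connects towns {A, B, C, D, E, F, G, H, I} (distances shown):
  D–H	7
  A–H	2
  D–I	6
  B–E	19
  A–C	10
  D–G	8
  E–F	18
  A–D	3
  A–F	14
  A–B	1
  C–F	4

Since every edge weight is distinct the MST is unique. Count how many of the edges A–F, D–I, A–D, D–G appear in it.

Kruskal's algorithm — process edges by increasing weight (ties by edge label):
A–B (1): add — endpoints in different components.
A–H (2): add — endpoints in different components.
A–D (3): add — endpoints in different components.
C–F (4): add — endpoints in different components.
D–I (6): add — endpoints in different components.
D–H (7): skip — D and H already connected.
D–G (8): add — endpoints in different components.
A–C (10): add — endpoints in different components.
A–F (14): skip — A and F already connected.
E–F (18): add — endpoints in different components.
MST edge set: {A–B, A–H, A–D, C–F, D–I, D–G, A–C, E–F}.
Of the listed edges, {D–I, A–D, D–G} are in the MST → 3.

3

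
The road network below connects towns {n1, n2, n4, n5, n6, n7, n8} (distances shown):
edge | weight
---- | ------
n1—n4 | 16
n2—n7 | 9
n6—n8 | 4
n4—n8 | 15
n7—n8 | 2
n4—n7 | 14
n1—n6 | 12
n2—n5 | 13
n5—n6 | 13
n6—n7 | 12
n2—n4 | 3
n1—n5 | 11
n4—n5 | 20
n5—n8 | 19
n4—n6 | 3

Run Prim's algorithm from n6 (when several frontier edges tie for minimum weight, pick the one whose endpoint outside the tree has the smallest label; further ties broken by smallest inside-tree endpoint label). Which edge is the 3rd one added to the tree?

n6-n8

Prim, starting at n6.
Step 1: cheapest edge leaving the tree is n4—n6 (3); add n4.
Step 2: cheapest edge leaving the tree is n2—n4 (3); add n2.
Step 3: cheapest edge leaving the tree is n6—n8 (4); add n8.
Step 4: cheapest edge leaving the tree is n7—n8 (2); add n7.
Step 5: cheapest edge leaving the tree is n1—n6 (12); add n1.
Step 6: cheapest edge leaving the tree is n1—n5 (11); add n5.
The 3rd edge added is n6—n8.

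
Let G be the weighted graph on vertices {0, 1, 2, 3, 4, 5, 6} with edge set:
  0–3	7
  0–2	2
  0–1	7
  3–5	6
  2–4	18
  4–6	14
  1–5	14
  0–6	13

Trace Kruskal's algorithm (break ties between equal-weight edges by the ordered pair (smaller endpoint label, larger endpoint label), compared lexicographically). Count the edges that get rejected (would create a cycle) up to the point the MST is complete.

1

Kruskal: consider edges lightest-first.
0–2 (2): add. Components now {0,2} {1} {3} {4} {5} {6}
3–5 (6): add. Components now {0,2} {1} {3,5} {4} {6}
0–1 (7): add. Components now {0,1,2} {3,5} {4} {6}
0–3 (7): add. Components now {0,1,2,3,5} {4} {6}
0–6 (13): add. Components now {0,1,2,3,5,6} {4}
1–5 (14): skip — 1 and 5 already connected.
4–6 (14): add. Components now {0,1,2,3,4,5,6}
Edges rejected before the tree was complete: 1.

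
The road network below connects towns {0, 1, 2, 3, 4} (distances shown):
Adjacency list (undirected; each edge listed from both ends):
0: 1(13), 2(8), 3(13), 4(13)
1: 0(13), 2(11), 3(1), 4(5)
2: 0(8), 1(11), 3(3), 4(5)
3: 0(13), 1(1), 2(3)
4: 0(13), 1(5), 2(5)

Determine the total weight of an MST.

Sort edges by weight, then run Kruskal:
1–3 (1): add — endpoints in different components.
2–3 (3): add — endpoints in different components.
1–4 (5): add — endpoints in different components.
2–4 (5): skip — 2 and 4 already connected.
0–2 (8): add — endpoints in different components.
MST edges: 1–3, 2–3, 1–4, 0–2; total weight 1+3+5+8 = 17.

17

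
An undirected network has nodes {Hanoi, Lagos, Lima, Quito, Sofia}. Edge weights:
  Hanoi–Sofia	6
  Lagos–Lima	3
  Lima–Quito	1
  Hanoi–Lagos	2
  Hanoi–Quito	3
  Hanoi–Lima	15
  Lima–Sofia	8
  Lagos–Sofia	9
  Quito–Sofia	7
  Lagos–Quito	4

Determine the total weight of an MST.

Grow the tree from Lagos using Prim:
Step 1: frontier [Hanoi–Lagos 2, Lagos–Lima 3, Lagos–Quito 4, Lagos–Sofia 9] → take Hanoi–Lagos (2); add Hanoi.
Step 2: frontier [Hanoi–Quito 3, Hanoi–Sofia 6, Hanoi–Lima 15, Lagos–Lima 3, Lagos–Quito 4, Lagos–Sofia 9] → take Lagos–Lima (3); add Lima.
Step 3: frontier [Hanoi–Quito 3, Hanoi–Sofia 6, Lagos–Quito 4, Lagos–Sofia 9, Lima–Quito 1, Lima–Sofia 8] → take Lima–Quito (1); add Quito.
Step 4: frontier [Hanoi–Sofia 6, Lagos–Sofia 9, Lima–Sofia 8, Quito–Sofia 7] → take Hanoi–Sofia (6); add Sofia.
MST edges: Hanoi–Lagos, Lagos–Lima, Lima–Quito, Hanoi–Sofia; total weight 2+3+1+6 = 12.

12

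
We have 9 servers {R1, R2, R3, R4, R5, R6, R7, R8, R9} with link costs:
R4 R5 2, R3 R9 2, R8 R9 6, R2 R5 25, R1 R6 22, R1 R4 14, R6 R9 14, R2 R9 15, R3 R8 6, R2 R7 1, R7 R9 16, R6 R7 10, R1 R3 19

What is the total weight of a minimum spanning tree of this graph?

Prim's algorithm from R4:
Step 1: frontier [R4 R5 2, R1 R4 14] → take R4 R5 (2); add R5.
Step 2: frontier [R1 R4 14, R2 R5 25] → take R1 R4 (14); add R1.
Step 3: frontier [R1 R3 19, R1 R6 22, R2 R5 25] → take R1 R3 (19); add R3.
Step 4: frontier [R1 R6 22, R3 R9 2, R3 R8 6, R2 R5 25] → take R3 R9 (2); add R9.
Step 5: frontier [R1 R6 22, R3 R8 6, R2 R5 25, R8 R9 6, R6 R9 14, R2 R9 15, R7 R9 16] → take R3 R8 (6); add R8.
Step 6: frontier [R1 R6 22, R2 R5 25, R6 R9 14, R2 R9 15, R7 R9 16] → take R6 R9 (14); add R6.
Step 7: frontier [R2 R5 25, R6 R7 10, R2 R9 15, R7 R9 16] → take R6 R7 (10); add R7.
Step 8: frontier [R2 R5 25, R2 R7 1, R2 R9 15] → take R2 R7 (1); add R2.
MST edges: R4 R5, R1 R4, R1 R3, R3 R9, R3 R8, R6 R9, R6 R7, R2 R7; total weight 2+14+19+2+6+14+10+1 = 68.

68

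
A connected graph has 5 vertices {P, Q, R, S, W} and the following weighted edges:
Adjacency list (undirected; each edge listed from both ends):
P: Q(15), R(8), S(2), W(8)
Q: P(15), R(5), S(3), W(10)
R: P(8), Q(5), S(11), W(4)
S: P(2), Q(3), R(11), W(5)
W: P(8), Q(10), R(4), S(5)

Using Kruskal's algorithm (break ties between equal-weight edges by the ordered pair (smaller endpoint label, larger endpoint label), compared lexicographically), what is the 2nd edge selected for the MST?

Q-S

Kruskal's algorithm — process edges by increasing weight (ties by edge label):
P S (2): add — endpoints in different components.
Q S (3): add — endpoints in different components.
R W (4): add — endpoints in different components.
Q R (5): add — endpoints in different components.
The 2nd edge added is Q S.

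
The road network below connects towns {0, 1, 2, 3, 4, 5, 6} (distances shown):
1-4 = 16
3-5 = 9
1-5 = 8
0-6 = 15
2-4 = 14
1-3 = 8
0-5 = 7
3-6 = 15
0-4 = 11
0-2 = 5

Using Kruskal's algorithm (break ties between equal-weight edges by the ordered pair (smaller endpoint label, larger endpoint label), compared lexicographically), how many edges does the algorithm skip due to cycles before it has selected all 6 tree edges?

Kruskal: consider edges lightest-first.
0-2 (5): add — endpoints in different components.
0-5 (7): add — endpoints in different components.
1-3 (8): add — endpoints in different components.
1-5 (8): add — endpoints in different components.
3-5 (9): skip — 3 and 5 already connected.
0-4 (11): add — endpoints in different components.
2-4 (14): skip — 2 and 4 already connected.
0-6 (15): add — endpoints in different components.
Edges rejected before the tree was complete: 2.

2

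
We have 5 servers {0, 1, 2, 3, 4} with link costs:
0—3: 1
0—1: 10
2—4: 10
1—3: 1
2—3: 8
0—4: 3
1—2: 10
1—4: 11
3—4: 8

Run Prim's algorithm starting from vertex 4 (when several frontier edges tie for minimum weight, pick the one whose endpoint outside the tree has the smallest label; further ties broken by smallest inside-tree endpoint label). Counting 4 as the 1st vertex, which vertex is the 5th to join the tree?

Prim's algorithm from 4:
Step 1: frontier [0—4 3, 3—4 8, 2—4 10, 1—4 11] → take 0—4 (3); add 0.
Step 2: frontier [0—3 1, 0—1 10, 3—4 8, 2—4 10, 1—4 11] → take 0—3 (1); add 3.
Step 3: frontier [0—1 10, 1—3 1, 2—3 8, 2—4 10, 1—4 11] → take 1—3 (1); add 1.
Step 4: frontier [1—2 10, 2—3 8, 2—4 10] → take 2—3 (8); add 2.
Vertex order: 4, 0, 3, 1, 2. The 5th vertex is 2.

2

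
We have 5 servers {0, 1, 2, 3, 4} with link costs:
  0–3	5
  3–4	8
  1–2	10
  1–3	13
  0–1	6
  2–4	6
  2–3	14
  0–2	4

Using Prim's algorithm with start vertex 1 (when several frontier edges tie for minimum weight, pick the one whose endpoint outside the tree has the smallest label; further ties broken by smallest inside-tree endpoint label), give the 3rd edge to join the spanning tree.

0-3

Grow the tree from 1 using Prim:
Step 1: frontier [0–1 6, 1–2 10, 1–3 13] → take 0–1 (6); add 0.
Step 2: frontier [0–2 4, 0–3 5, 1–2 10, 1–3 13] → take 0–2 (4); add 2.
Step 3: frontier [0–3 5, 1–3 13, 2–4 6, 2–3 14] → take 0–3 (5); add 3.
Step 4: frontier [2–4 6, 3–4 8] → take 2–4 (6); add 4.
The 3rd edge added is 0–3.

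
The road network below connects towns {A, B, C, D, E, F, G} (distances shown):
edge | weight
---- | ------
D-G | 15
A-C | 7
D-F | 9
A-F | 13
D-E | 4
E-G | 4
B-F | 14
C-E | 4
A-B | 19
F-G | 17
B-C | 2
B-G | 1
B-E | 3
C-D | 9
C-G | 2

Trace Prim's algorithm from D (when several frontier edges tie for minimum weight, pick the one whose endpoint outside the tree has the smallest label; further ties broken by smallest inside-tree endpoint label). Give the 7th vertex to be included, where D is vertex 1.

Prim, starting at D.
Step 1: cheapest edge leaving the tree is D-E (4); add E.
Step 2: cheapest edge leaving the tree is B-E (3); add B.
Step 3: cheapest edge leaving the tree is B-G (1); add G.
Step 4: cheapest edge leaving the tree is B-C (2); add C.
Step 5: cheapest edge leaving the tree is A-C (7); add A.
Step 6: cheapest edge leaving the tree is D-F (9); add F.
Vertex order: D, E, B, G, C, A, F. The 7th vertex is F.

F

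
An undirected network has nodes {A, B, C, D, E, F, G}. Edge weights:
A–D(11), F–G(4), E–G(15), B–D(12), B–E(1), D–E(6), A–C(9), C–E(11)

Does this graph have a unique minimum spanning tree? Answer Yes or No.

No

Sort edges by weight, then run Kruskal:
B–E (1): add — endpoints in different components.
F–G (4): add — endpoints in different components.
D–E (6): add — endpoints in different components.
A–C (9): add — endpoints in different components.
A–D (11): add — endpoints in different components.
C–E (11): skip — C and E already connected.
B–D (12): skip — B and D already connected.
E–G (15): add — endpoints in different components.
Non-tree edge C–E has weight 11, equal to the heaviest edge on its tree cycle — swapping gives another MST of the same weight. Not unique.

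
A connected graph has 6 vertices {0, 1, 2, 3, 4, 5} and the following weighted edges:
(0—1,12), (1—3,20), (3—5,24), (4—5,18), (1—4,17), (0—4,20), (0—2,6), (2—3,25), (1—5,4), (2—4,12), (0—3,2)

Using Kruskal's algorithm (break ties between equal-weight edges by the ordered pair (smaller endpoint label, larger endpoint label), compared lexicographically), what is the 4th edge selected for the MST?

0-1

Kruskal's algorithm — process edges by increasing weight (ties by edge label):
0—3 (2): add. Components now {0,3} {1} {2} {4} {5}
1—5 (4): add. Components now {0,3} {1,5} {2} {4}
0—2 (6): add. Components now {0,2,3} {1,5} {4}
0—1 (12): add. Components now {0,1,2,3,5} {4}
2—4 (12): add. Components now {0,1,2,3,4,5}
The 4th edge added is 0—1.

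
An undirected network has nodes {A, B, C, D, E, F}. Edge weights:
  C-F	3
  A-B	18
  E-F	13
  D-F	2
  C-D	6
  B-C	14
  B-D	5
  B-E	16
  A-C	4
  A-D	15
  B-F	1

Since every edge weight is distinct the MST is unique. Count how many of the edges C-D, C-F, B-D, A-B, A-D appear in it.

Kruskal: consider edges lightest-first.
B-F (1): add — endpoints in different components.
D-F (2): add — endpoints in different components.
C-F (3): add — endpoints in different components.
A-C (4): add — endpoints in different components.
B-D (5): skip — B and D already connected.
C-D (6): skip — C and D already connected.
E-F (13): add — endpoints in different components.
MST edge set: {B-F, D-F, C-F, A-C, E-F}.
Of the listed edges, {C-F} are in the MST → 1.

1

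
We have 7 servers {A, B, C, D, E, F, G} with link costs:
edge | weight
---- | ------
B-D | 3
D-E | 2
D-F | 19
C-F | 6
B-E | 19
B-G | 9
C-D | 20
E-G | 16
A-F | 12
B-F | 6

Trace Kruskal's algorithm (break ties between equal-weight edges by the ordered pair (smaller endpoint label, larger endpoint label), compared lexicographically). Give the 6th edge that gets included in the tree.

Kruskal: consider edges lightest-first.
D-E (2): add — endpoints in different components.
B-D (3): add — endpoints in different components.
B-F (6): add — endpoints in different components.
C-F (6): add — endpoints in different components.
B-G (9): add — endpoints in different components.
A-F (12): add — endpoints in different components.
The 6th edge added is A-F.

A-F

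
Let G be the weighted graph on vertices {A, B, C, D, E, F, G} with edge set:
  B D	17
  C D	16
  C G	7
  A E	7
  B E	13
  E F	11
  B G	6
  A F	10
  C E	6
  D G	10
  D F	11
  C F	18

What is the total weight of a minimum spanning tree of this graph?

Kruskal: consider edges lightest-first.
B G (6): add. Components now {A} {B,G} {C} {D} {E} {F}
C E (6): add. Components now {A} {B,G} {C,E} {D} {F}
A E (7): add. Components now {A,C,E} {B,G} {D} {F}
C G (7): add. Components now {A,B,C,E,G} {D} {F}
A F (10): add. Components now {A,B,C,E,F,G} {D}
D G (10): add. Components now {A,B,C,D,E,F,G}
MST edges: B G, C E, A E, C G, A F, D G; total weight 6+6+7+7+10+10 = 46.

46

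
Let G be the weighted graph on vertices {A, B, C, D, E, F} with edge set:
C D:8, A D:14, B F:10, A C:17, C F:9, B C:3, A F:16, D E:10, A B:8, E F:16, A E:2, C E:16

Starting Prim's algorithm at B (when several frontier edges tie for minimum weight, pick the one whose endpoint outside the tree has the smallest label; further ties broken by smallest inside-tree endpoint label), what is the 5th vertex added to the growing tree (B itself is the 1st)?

Grow the tree from B using Prim:
Step 1: frontier [B C 3, A B 8, B F 10] → take B C (3); add C.
Step 2: frontier [A B 8, B F 10, C D 8, C F 9, C E 16, A C 17] → take A B (8); add A.
Step 3: frontier [A E 2, A D 14, A F 16, B F 10, C D 8, C F 9, C E 16] → take A E (2); add E.
Step 4: frontier [A D 14, A F 16, B F 10, C D 8, C F 9, D E 10, E F 16] → take C D (8); add D.
Step 5: frontier [A F 16, B F 10, C F 9, E F 16] → take C F (9); add F.
Vertex order: B, C, A, E, D, F. The 5th vertex is D.

D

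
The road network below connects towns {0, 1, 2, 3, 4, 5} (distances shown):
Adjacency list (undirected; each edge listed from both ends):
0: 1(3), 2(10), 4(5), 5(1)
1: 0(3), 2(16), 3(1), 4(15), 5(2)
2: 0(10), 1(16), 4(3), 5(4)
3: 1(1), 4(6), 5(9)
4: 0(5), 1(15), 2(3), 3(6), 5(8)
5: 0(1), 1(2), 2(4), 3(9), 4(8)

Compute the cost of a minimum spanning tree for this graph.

11

Kruskal: consider edges lightest-first.
0-5 (1): add — endpoints in different components.
1-3 (1): add — endpoints in different components.
1-5 (2): add — endpoints in different components.
0-1 (3): skip — 0 and 1 already connected.
2-4 (3): add — endpoints in different components.
2-5 (4): add — endpoints in different components.
MST edges: 0-5, 1-3, 1-5, 2-4, 2-5; total weight 1+1+2+3+4 = 11.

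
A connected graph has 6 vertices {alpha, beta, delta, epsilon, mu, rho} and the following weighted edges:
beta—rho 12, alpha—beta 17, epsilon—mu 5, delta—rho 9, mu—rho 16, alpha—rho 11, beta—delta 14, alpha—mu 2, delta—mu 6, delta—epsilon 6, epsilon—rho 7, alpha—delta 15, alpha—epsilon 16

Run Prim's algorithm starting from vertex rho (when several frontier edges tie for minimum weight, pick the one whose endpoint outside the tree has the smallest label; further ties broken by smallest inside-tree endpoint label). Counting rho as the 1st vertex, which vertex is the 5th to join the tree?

delta

Grow the tree from rho using Prim:
Step 1: frontier [epsilon—rho 7, delta—rho 9, alpha—rho 11, beta—rho 12, mu—rho 16] → take epsilon—rho (7); add epsilon.
Step 2: frontier [epsilon—mu 5, delta—epsilon 6, alpha—epsilon 16, delta—rho 9, alpha—rho 11, beta—rho 12, mu—rho 16] → take epsilon—mu (5); add mu.
Step 3: frontier [delta—epsilon 6, alpha—epsilon 16, alpha—mu 2, delta—mu 6, delta—rho 9, alpha—rho 11, beta—rho 12] → take alpha—mu (2); add alpha.
Step 4: frontier [alpha—delta 15, alpha—beta 17, delta—epsilon 6, delta—mu 6, delta—rho 9, beta—rho 12] → take delta—epsilon (6); add delta.
Step 5: frontier [alpha—beta 17, beta—delta 14, beta—rho 12] → take beta—rho (12); add beta.
Vertex order: rho, epsilon, mu, alpha, delta, beta. The 5th vertex is delta.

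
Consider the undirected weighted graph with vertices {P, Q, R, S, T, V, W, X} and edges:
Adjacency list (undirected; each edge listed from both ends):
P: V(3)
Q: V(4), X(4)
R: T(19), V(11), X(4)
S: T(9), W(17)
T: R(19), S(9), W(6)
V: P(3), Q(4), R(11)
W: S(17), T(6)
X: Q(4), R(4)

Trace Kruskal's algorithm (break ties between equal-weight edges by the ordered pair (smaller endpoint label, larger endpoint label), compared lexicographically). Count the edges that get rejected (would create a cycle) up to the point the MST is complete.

2

Kruskal: consider edges lightest-first.
P—V (3): add — endpoints in different components.
Q—V (4): add — endpoints in different components.
Q—X (4): add — endpoints in different components.
R—X (4): add — endpoints in different components.
T—W (6): add — endpoints in different components.
S—T (9): add — endpoints in different components.
R—V (11): skip — R and V already connected.
S—W (17): skip — W and S already connected.
R—T (19): add — endpoints in different components.
Edges rejected before the tree was complete: 2.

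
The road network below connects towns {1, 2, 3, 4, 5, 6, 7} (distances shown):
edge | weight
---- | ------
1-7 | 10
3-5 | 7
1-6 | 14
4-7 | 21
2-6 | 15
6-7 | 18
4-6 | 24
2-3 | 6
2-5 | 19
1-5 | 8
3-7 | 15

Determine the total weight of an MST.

Kruskal: consider edges lightest-first.
2-3 (6): add. Components now {1} {2,3} {4} {5} {6} {7}
3-5 (7): add. Components now {1} {2,3,5} {4} {6} {7}
1-5 (8): add. Components now {1,2,3,5} {4} {6} {7}
1-7 (10): add. Components now {1,2,3,5,7} {4} {6}
1-6 (14): add. Components now {1,2,3,5,6,7} {4}
2-6 (15): skip — 2 and 6 already connected.
3-7 (15): skip — 3 and 7 already connected.
6-7 (18): skip — 6 and 7 already connected.
2-5 (19): skip — 2 and 5 already connected.
4-7 (21): add. Components now {1,2,3,4,5,6,7}
MST edges: 2-3, 3-5, 1-5, 1-7, 1-6, 4-7; total weight 6+7+8+10+14+21 = 66.

66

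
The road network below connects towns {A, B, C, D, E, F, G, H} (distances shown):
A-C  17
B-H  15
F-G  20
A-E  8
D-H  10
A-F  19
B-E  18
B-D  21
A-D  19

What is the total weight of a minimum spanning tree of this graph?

107

Kruskal: consider edges lightest-first.
A-E (8): add — endpoints in different components.
D-H (10): add — endpoints in different components.
B-H (15): add — endpoints in different components.
A-C (17): add — endpoints in different components.
B-E (18): add — endpoints in different components.
A-D (19): skip — A and D already connected.
A-F (19): add — endpoints in different components.
F-G (20): add — endpoints in different components.
MST edges: A-E, D-H, B-H, A-C, B-E, A-F, F-G; total weight 8+10+15+17+18+19+20 = 107.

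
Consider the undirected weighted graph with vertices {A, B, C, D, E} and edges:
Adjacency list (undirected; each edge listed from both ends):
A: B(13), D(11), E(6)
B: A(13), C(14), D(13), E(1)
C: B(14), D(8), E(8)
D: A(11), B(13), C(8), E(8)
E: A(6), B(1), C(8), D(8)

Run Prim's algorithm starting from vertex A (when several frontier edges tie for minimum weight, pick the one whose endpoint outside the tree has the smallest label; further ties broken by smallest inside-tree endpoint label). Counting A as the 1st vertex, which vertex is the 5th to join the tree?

D

Prim, starting at A.
Step 1: frontier [A-E 6, A-D 11, A-B 13] → take A-E (6); add E.
Step 2: frontier [A-D 11, A-B 13, B-E 1, C-E 8, D-E 8] → take B-E (1); add B.
Step 3: frontier [A-D 11, B-D 13, B-C 14, C-E 8, D-E 8] → take C-E (8); add C.
Step 4: frontier [A-D 11, B-D 13, C-D 8, D-E 8] → take C-D (8); add D.
Vertex order: A, E, B, C, D. The 5th vertex is D.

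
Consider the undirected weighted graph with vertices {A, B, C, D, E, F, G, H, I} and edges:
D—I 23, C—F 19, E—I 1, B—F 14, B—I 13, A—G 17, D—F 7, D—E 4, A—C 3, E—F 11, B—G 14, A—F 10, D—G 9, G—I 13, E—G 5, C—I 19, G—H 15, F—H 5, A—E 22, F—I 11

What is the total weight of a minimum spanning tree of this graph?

48

Kruskal's algorithm — process edges by increasing weight (ties by edge label):
E—I (1): add — endpoints in different components.
A—C (3): add — endpoints in different components.
D—E (4): add — endpoints in different components.
E—G (5): add — endpoints in different components.
F—H (5): add — endpoints in different components.
D—F (7): add — endpoints in different components.
D—G (9): skip — D and G already connected.
A—F (10): add — endpoints in different components.
E—F (11): skip — E and F already connected.
F—I (11): skip — F and I already connected.
B—I (13): add — endpoints in different components.
MST edges: E—I, A—C, D—E, E—G, F—H, D—F, A—F, B—I; total weight 1+3+4+5+5+7+10+13 = 48.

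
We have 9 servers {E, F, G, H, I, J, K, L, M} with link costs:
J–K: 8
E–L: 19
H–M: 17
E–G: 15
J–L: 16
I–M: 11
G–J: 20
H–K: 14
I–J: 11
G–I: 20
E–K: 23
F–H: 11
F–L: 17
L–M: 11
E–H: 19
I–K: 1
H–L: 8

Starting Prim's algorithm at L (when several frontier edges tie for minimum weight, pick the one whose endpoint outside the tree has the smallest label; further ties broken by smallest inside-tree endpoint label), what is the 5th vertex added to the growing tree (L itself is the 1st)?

I

Prim, starting at L.
Step 1: cheapest edge leaving the tree is H–L (8); add H.
Step 2: cheapest edge leaving the tree is F–H (11); add F.
Step 3: cheapest edge leaving the tree is L–M (11); add M.
Step 4: cheapest edge leaving the tree is I–M (11); add I.
Step 5: cheapest edge leaving the tree is I–K (1); add K.
Step 6: cheapest edge leaving the tree is J–K (8); add J.
Step 7: cheapest edge leaving the tree is E–H (19); add E.
Step 8: cheapest edge leaving the tree is E–G (15); add G.
Vertex order: L, H, F, M, I, K, J, E, G. The 5th vertex is I.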